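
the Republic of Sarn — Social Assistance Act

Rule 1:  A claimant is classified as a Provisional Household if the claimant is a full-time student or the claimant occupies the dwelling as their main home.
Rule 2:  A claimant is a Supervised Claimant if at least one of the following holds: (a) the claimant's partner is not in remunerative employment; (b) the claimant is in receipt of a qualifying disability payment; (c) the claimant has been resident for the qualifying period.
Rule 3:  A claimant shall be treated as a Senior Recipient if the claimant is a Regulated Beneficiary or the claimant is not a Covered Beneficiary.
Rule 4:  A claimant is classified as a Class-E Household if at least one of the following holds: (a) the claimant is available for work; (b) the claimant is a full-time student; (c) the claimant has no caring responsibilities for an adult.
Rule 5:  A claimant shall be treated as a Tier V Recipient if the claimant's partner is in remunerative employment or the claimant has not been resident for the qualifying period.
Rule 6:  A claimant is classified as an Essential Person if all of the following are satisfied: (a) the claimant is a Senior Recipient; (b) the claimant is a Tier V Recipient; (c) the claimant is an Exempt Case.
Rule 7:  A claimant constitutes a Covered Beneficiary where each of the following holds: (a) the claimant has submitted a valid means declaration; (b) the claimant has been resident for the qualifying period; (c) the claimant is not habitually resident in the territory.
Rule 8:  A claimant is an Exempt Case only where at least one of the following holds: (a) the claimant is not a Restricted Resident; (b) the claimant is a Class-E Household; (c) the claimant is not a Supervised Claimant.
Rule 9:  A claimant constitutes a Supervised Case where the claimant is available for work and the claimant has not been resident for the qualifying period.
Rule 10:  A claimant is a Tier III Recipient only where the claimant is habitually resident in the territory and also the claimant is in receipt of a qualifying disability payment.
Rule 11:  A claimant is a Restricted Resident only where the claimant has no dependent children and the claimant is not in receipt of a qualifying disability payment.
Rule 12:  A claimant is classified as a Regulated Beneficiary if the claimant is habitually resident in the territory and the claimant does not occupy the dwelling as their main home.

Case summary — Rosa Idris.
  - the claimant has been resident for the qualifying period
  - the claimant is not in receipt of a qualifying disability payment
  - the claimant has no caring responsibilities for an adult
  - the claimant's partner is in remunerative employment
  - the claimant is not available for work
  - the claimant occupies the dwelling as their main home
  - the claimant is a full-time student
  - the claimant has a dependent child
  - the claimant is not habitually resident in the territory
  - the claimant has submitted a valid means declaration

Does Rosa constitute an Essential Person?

No

rule 12 — Regulated Beneficiary: [the claimant is habitually resident in the territory? no] AND [the claimant does not occupy the dwelling as their main home? no] → not satisfied.
rule 7 — Covered Beneficiary: [the claimant has submitted a valid means declaration? yes] AND [the claimant has been resident for the qualifying period? yes] AND [the claimant is not habitually resident in the territory? yes] → satisfied.
rule 3 — Senior Recipient: [Regulated Beneficiary (rule 12)? no] OR [not a Covered Beneficiary (rule 7)? no] → not satisfied.
rule 5 — Tier V Recipient: [the claimant's partner is in remunerative employment? yes] OR [the claimant has not been resident for the qualifying period? no] → satisfied.
rule 11 — Restricted Resident: [the claimant has no dependent children? no] AND [the claimant is not in receipt of a qualifying disability payment? yes] → not satisfied.
rule 4 — Class-E Household: [the claimant is available for work? no] OR [the claimant is a full-time student? yes] OR [the claimant has no caring responsibilities for an adult? yes] → satisfied.
rule 2 — Supervised Claimant: [the claimant's partner is not in remunerative employment? no] OR [the claimant is in receipt of a qualifying disability payment? no] OR [the claimant has been resident for the qualifying period? yes] → satisfied.
rule 8 — Exempt Case: [not a Restricted Resident (rule 11)? yes] OR [Class-E Household (rule 4)? yes] OR [not a Supervised Claimant (rule 2)? no] → satisfied.
rule 6 — Essential Person: [Senior Recipient (rule 3)? no] AND [Tier V Recipient (rule 5)? yes] AND [Exempt Case (rule 8)? yes] → not satisfied.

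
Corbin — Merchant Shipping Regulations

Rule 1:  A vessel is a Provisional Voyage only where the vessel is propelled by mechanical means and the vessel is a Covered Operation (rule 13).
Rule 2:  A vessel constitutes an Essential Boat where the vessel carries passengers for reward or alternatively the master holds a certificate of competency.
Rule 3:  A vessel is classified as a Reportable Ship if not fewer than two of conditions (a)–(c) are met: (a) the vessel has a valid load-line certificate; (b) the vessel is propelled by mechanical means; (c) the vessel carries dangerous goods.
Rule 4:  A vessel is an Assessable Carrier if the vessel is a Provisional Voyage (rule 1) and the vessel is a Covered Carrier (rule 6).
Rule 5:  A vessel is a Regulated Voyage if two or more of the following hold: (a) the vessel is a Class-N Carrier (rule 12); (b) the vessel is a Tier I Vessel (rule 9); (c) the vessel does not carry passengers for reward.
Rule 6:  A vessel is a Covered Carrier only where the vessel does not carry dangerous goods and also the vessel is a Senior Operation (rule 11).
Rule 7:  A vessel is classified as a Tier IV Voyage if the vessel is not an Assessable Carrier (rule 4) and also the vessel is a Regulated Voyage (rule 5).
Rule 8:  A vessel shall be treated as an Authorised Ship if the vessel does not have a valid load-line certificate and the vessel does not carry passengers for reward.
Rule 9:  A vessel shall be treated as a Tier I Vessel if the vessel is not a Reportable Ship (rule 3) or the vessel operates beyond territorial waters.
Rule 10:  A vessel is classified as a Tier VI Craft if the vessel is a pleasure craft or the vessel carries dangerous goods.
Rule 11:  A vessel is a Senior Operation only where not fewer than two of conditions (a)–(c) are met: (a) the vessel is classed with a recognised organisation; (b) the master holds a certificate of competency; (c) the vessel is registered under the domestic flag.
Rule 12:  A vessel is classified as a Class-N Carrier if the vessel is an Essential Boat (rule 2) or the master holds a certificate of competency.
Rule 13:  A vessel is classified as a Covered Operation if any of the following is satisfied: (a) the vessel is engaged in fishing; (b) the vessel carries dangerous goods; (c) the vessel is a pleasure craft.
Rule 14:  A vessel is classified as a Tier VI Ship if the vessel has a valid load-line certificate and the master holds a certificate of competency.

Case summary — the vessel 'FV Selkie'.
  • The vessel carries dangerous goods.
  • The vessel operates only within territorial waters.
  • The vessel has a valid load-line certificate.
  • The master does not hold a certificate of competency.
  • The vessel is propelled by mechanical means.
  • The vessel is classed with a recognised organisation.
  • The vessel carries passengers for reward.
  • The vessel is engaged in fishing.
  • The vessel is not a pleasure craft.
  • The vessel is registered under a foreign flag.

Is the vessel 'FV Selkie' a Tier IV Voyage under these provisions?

rule 13 — Covered Operation: [the vessel is engaged in fishing? yes] OR [the vessel carries dangerous goods? yes] OR [the vessel is a pleasure craft? no] → satisfied.
rule 1 — Provisional Voyage: [the vessel is propelled by mechanical means? yes] AND [Covered Operation (rule 13)? yes] → satisfied.
rule 11 — Senior Operation: the vessel is classed with a recognised organisation? yes; the master holds a certificate of competency? no; the vessel is registered under the domestic flag? no — 1 of 3 hold (need ≥2) → not satisfied.
rule 6 — Covered Carrier: [the vessel does not carry dangerous goods? no] AND [Senior Operation (rule 11)? no] → not satisfied.
rule 4 — Assessable Carrier: [Provisional Voyage (rule 1)? yes] AND [Covered Carrier (rule 6)? no] → not satisfied.
rule 2 — Essential Boat: [the vessel carries passengers for reward? yes] OR [the master holds a certificate of competency? no] → satisfied.
rule 12 — Class-N Carrier: [Essential Boat (rule 2)? yes] OR [the master holds a certificate of competency? no] → satisfied.
rule 3 — Reportable Ship: the vessel has a valid load-line certificate? yes; the vessel is propelled by mechanical means? yes; the vessel carries dangerous goods? yes — 3 of 3 hold (need ≥2) → satisfied.
rule 9 — Tier I Vessel: [not a Reportable Ship (rule 3)? no] OR [the vessel operates beyond territorial waters? no] → not satisfied.
rule 5 — Regulated Voyage: Class-N Carrier (rule 12)? yes; Tier I Vessel (rule 9)? no; the vessel does not carry passengers for reward? no — 1 of 3 hold (need ≥2) → not satisfied.
rule 7 — Tier IV Voyage: [not an Assessable Carrier (rule 4)? yes] AND [Regulated Voyage (rule 5)? no] → not satisfied.

No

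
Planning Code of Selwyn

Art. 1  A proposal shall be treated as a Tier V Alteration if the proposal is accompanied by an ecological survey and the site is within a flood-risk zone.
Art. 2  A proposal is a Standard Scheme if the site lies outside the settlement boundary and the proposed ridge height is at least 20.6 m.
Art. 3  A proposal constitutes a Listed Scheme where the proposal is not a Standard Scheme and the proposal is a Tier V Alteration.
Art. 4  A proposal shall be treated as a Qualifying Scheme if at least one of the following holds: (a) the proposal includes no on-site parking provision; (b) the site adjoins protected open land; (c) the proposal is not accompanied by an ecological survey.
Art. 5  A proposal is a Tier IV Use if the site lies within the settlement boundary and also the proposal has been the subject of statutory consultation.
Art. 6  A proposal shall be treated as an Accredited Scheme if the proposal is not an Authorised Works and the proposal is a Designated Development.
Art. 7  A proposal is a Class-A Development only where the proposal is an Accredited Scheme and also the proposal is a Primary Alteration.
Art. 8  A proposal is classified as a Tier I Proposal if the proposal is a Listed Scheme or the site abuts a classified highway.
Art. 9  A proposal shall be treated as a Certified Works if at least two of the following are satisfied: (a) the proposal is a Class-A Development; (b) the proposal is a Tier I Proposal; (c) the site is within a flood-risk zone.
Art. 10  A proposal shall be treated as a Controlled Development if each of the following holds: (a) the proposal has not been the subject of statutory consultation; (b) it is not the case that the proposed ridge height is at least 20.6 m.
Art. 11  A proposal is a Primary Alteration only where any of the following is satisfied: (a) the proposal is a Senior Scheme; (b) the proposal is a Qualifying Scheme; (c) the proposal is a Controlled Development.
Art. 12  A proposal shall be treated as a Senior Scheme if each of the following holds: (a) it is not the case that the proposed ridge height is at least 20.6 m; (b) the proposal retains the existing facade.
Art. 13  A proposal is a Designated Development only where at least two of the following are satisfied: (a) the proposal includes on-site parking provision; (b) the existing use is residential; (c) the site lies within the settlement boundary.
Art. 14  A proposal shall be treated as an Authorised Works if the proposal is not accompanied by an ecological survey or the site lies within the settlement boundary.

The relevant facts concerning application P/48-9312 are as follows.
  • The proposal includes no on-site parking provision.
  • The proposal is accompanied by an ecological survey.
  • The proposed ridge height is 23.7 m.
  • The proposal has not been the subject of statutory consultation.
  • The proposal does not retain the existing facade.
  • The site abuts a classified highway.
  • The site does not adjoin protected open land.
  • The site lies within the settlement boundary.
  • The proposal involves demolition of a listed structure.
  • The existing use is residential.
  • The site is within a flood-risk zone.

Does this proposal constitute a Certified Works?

Under article 14: the proposal is not accompanied by an ecological survey? no; or the site lies within the settlement boundary? yes. So the proposal is an Authorised Works.
Under article 13: the proposal includes on-site parking provision? no; the existing use is residential? yes; the site lies within the settlement boundary? yes — 2 of 3 hold (need ≥2) → satisfied.
Under article 6: not an Authorised Works (article 14)? no; and Designated Development (article 13)? yes. So the proposal is not an Accredited Scheme.
Under article 12: proposed ridge height: 23.7 m ≥ 20.6 m? yes, so negated condition no; and the proposal retains the existing facade? no. So the proposal is not a Senior Scheme.
Under article 4: the proposal includes no on-site parking provision? yes; or the site adjoins protected open land? no; or the proposal is not accompanied by an ecological survey? no. So the proposal is a Qualifying Scheme.
Under article 10: the proposal has not been the subject of statutory consultation? yes; and proposed ridge height: 23.7 m ≥ 20.6 m? yes, so negated condition no. So the proposal is not a Controlled Development.
Under article 11: Senior Scheme (article 12)? no; or Qualifying Scheme (article 4)? yes; or Controlled Development (article 10)? no. So the proposal is a Primary Alteration.
Under article 7: Accredited Scheme (article 6)? no; and Primary Alteration (article 11)? yes. So the proposal is not a Class-A Development.
Under article 2: the site lies outside the settlement boundary? no; and proposed ridge height: 23.7 m ≥ 20.6 m? yes. So the proposal is not a Standard Scheme.
Under article 1: the proposal is accompanied by an ecological survey? yes; and the site is within a flood-risk zone? yes. So the proposal is a Tier V Alteration.
Under article 3: not a Standard Scheme (article 2)? yes; and Tier V Alteration (article 1)? yes. So the proposal is a Listed Scheme.
Under article 8: Listed Scheme (article 3)? yes; or the site abuts a classified highway? yes. So the proposal is a Tier I Proposal.
Under article 9: Class-A Development (article 7)? no; Tier I Proposal (article 8)? yes; the site is within a flood-risk zone? yes — 2 of 3 hold (need ≥2) → satisfied.

Yes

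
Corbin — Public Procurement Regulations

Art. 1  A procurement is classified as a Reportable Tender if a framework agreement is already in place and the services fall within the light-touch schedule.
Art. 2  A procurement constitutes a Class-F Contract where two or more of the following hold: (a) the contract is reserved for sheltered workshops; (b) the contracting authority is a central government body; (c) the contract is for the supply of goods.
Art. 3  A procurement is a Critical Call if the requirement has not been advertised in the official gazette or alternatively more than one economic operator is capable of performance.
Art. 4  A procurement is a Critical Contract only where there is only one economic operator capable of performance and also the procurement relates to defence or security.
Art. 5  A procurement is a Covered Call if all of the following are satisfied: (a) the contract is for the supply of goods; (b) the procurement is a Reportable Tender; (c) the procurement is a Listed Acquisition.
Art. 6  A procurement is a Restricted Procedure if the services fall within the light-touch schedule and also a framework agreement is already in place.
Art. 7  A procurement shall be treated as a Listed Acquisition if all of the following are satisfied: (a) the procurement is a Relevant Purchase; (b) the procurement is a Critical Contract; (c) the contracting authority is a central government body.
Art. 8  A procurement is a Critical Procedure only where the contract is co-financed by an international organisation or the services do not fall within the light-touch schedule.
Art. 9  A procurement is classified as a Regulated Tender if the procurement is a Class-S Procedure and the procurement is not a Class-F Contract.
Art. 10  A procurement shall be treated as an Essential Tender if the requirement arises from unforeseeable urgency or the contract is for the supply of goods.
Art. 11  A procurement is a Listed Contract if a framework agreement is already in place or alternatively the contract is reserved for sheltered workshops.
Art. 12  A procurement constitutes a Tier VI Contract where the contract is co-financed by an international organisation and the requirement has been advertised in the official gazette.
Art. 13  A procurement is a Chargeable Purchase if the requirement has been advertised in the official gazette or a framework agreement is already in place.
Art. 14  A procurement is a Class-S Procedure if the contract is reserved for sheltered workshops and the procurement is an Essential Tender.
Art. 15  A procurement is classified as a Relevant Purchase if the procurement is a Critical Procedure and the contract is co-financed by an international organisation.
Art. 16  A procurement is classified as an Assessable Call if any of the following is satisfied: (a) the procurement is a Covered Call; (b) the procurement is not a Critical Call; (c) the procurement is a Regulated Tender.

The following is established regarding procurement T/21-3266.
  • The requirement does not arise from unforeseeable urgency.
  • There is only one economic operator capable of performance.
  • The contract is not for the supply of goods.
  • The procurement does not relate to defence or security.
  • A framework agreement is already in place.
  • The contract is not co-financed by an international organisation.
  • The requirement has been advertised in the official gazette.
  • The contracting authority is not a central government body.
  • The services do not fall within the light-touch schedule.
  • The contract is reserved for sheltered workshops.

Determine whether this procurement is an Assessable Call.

Yes

article 1 — Reportable Tender: [a framework agreement is already in place? yes] AND [the services fall within the light-touch schedule? no] → not satisfied.
article 8 — Critical Procedure: [the contract is co-financed by an international organisation? no] OR [the services do not fall within the light-touch schedule? yes] → satisfied.
article 15 — Relevant Purchase: [Critical Procedure (article 8)? yes] AND [the contract is co-financed by an international organisation? no] → not satisfied.
article 4 — Critical Contract: [there is only one economic operator capable of performance? yes] AND [the procurement relates to defence or security? no] → not satisfied.
article 7 — Listed Acquisition: [Relevant Purchase (article 15)? no] AND [Critical Contract (article 4)? no] AND [the contracting authority is a central government body? no] → not satisfied.
article 5 — Covered Call: [the contract is for the supply of goods? no] AND [Reportable Tender (article 1)? no] AND [Listed Acquisition (article 7)? no] → not satisfied.
article 3 — Critical Call: [the requirement has not been advertised in the official gazette? no] OR [more than one economic operator is capable of performance? no] → not satisfied.
article 10 — Essential Tender: [the requirement arises from unforeseeable urgency? no] OR [the contract is for the supply of goods? no] → not satisfied.
article 14 — Class-S Procedure: [the contract is reserved for sheltered workshops? yes] AND [Essential Tender (article 10)? no] → not satisfied.
article 2 — Class-F Contract: the contract is reserved for sheltered workshops? yes; the contracting authority is a central government body? no; the contract is for the supply of goods? no — 1 of 3 hold (need ≥2) → not satisfied.
article 9 — Regulated Tender: [Class-S Procedure (article 14)? no] AND [not a Class-F Contract (article 2)? yes] → not satisfied.
article 16 — Assessable Call: [Covered Call (article 5)? no] OR [not a Critical Call (article 3)? yes] OR [Regulated Tender (article 9)? no] → satisfied.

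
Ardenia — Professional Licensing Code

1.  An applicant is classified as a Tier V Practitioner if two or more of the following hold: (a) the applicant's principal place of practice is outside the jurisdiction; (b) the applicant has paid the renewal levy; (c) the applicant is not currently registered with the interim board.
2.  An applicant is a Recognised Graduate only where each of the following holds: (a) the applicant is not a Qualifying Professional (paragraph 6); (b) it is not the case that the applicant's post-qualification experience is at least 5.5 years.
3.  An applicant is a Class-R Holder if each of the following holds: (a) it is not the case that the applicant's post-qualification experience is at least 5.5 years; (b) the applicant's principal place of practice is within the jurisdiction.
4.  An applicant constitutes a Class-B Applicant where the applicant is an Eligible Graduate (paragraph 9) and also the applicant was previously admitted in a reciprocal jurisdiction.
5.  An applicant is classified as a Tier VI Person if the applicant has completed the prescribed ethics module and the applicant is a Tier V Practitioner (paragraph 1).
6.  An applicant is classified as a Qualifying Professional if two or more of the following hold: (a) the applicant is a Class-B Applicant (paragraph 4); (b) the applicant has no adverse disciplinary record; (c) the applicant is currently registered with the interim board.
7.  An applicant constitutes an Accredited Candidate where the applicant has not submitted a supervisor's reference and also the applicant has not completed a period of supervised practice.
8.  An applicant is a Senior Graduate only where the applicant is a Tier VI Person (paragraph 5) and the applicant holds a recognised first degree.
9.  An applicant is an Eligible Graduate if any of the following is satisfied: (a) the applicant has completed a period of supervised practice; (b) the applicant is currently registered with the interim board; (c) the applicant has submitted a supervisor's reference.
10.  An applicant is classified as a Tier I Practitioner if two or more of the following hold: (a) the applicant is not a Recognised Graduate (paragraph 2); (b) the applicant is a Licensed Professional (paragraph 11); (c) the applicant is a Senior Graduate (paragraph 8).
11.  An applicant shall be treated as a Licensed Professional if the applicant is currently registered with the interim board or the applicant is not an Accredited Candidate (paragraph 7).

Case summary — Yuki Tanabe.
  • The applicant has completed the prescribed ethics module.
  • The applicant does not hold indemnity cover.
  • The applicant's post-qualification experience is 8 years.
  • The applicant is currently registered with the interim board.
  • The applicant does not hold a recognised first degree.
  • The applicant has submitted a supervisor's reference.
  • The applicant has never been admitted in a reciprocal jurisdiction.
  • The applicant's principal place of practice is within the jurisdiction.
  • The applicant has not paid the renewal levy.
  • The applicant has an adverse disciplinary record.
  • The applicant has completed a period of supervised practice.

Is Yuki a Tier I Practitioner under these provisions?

Yes

Under paragraph 9: the applicant has completed a period of supervised practice? yes; or the applicant is currently registered with the interim board? yes; or the applicant has submitted a supervisor's reference? yes. So the applicant is an Eligible Graduate.
Under paragraph 4: Eligible Graduate (paragraph 9)? yes; and the applicant was previously admitted in a reciprocal jurisdiction? no. So the applicant is not a Class-B Applicant.
Under paragraph 6: Class-B Applicant (paragraph 4)? no; the applicant has no adverse disciplinary record? no; the applicant is currently registered with the interim board? yes — 1 of 3 hold (need ≥2) → not satisfied.
Under paragraph 2: not a Qualifying Professional (paragraph 6)? yes; and applicant's post-qualification experience: 8 years ≥ 5.5 years? yes, so negated condition no. So the applicant is not a Recognised Graduate.
Under paragraph 7: the applicant has not submitted a supervisor's reference? no; and the applicant has not completed a period of supervised practice? no. So the applicant is not an Accredited Candidate.
Under paragraph 11: the applicant is currently registered with the interim board? yes; or not an Accredited Candidate (paragraph 7)? yes. So the applicant is a Licensed Professional.
Under paragraph 1: the applicant's principal place of practice is outside the jurisdiction? no; the applicant has paid the renewal levy? no; the applicant is not currently registered with the interim board? no — 0 of 3 hold (need ≥2) → not satisfied.
Under paragraph 5: the applicant has completed the prescribed ethics module? yes; and Tier V Practitioner (paragraph 1)? no. So the applicant is not a Tier VI Person.
Under paragraph 8: Tier VI Person (paragraph 5)? no; and the applicant holds a recognised first degree? no. So the applicant is not a Senior Graduate.
Under paragraph 10: not a Recognised Graduate (paragraph 2)? yes; Licensed Professional (paragraph 11)? yes; Senior Graduate (paragraph 8)? no — 2 of 3 hold (need ≥2) → satisfied.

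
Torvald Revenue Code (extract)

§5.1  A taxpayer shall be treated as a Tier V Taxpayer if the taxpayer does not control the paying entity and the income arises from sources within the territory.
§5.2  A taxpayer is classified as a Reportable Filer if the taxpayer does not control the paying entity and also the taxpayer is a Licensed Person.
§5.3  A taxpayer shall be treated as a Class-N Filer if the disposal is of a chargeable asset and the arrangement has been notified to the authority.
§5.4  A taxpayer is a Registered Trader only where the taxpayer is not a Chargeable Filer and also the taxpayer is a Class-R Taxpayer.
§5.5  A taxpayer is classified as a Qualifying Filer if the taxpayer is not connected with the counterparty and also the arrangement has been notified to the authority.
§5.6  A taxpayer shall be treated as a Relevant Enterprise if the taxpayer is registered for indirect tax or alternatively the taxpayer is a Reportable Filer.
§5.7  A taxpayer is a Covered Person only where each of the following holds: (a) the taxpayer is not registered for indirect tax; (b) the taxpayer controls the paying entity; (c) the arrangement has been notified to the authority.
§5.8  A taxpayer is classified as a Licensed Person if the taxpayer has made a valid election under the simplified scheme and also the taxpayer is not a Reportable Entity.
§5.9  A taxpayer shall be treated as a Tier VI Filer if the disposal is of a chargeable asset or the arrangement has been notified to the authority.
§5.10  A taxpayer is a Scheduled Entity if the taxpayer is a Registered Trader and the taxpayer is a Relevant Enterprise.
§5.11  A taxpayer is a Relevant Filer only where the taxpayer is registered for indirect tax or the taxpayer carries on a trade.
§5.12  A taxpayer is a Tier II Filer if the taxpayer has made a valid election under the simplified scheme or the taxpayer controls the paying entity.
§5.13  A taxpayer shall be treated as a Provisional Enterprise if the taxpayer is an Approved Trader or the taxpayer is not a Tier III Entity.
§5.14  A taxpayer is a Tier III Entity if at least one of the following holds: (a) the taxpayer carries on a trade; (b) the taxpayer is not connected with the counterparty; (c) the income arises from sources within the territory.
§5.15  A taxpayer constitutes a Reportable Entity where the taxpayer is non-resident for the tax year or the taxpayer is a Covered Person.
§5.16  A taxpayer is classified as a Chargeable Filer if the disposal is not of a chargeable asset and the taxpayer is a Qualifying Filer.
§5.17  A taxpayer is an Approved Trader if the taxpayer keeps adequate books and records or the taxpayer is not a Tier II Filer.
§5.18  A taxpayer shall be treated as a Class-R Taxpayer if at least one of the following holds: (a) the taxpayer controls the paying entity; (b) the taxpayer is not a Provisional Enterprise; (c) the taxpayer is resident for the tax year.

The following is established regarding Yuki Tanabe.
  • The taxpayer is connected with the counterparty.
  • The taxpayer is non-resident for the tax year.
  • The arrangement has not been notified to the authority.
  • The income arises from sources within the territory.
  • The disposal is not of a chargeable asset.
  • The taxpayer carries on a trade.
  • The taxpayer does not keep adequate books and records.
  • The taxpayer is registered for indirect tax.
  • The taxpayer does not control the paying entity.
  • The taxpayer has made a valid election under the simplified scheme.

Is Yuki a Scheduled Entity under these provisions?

Yes

Under §5.5: the taxpayer is not connected with the counterparty? no; and the arrangement has been notified to the authority? no. So the taxpayer is not a Qualifying Filer.
Under §5.16: the disposal is not of a chargeable asset? yes; and Qualifying Filer (§5.5)? no. So the taxpayer is not a Chargeable Filer.
Under §5.12: the taxpayer has made a valid election under the simplified scheme? yes; or the taxpayer controls the paying entity? no. So the taxpayer is a Tier II Filer.
Under §5.17: the taxpayer keeps adequate books and records? no; or not a Tier II Filer (§5.12)? no. So the taxpayer is not an Approved Trader.
Under §5.14: the taxpayer carries on a trade? yes; or the taxpayer is not connected with the counterparty? no; or the income arises from sources within the territory? yes. So the taxpayer is a Tier III Entity.
Under §5.13: Approved Trader (§5.17)? no; or not a Tier III Entity (§5.14)? no. So the taxpayer is not a Provisional Enterprise.
Under §5.18: the taxpayer controls the paying entity? no; or not a Provisional Enterprise (§5.13)? yes; or the taxpayer is resident for the tax year? no. So the taxpayer is a Class-R Taxpayer.
Under §5.4: not a Chargeable Filer (§5.16)? yes; and Class-R Taxpayer (§5.18)? yes. So the taxpayer is a Registered Trader.
Under §5.7: the taxpayer is not registered for indirect tax? no; and the taxpayer controls the paying entity? no; and the arrangement has been notified to the authority? no. So the taxpayer is not a Covered Person.
Under §5.15: the taxpayer is non-resident for the tax year? yes; or Covered Person (§5.7)? no. So the taxpayer is a Reportable Entity.
Under §5.8: the taxpayer has made a valid election under the simplified scheme? yes; and not a Reportable Entity (§5.15)? no. So the taxpayer is not a Licensed Person.
Under §5.2: the taxpayer does not control the paying entity? yes; and Licensed Person (§5.8)? no. So the taxpayer is not a Reportable Filer.
Under §5.6: the taxpayer is registered for indirect tax? yes; or Reportable Filer (§5.2)? no. So the taxpayer is a Relevant Enterprise.
Under §5.10: Registered Trader (§5.4)? yes; and Relevant Enterprise (§5.6)? yes. So the taxpayer is a Scheduled Entity.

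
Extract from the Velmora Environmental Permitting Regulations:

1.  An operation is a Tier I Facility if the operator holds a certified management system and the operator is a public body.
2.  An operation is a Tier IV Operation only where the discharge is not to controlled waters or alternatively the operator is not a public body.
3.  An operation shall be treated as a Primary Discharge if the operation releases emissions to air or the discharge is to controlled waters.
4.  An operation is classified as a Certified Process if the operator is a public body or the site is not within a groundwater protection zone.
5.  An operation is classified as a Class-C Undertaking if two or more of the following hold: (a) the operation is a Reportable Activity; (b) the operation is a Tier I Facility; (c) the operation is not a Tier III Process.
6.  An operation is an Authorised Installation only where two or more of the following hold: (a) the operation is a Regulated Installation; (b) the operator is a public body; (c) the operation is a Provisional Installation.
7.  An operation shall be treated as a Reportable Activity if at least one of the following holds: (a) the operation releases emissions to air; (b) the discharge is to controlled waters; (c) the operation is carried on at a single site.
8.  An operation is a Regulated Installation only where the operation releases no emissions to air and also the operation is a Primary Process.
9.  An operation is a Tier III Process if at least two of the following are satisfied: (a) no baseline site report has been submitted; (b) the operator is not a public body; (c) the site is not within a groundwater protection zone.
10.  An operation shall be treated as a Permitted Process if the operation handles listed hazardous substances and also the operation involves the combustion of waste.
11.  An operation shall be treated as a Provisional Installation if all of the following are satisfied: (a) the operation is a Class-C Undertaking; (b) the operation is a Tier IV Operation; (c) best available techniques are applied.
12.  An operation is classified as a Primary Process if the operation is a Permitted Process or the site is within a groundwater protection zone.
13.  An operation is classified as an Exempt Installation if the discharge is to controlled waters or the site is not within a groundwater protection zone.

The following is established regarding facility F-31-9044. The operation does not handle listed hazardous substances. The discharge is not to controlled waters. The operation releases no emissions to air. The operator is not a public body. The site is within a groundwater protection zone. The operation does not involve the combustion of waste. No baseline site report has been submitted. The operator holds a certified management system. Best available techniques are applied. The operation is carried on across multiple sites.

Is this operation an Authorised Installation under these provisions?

Under paragraph 10: the operation handles listed hazardous substances? no; and the operation involves the combustion of waste? no. So the operation is not a Permitted Process.
Under paragraph 12: Permitted Process (paragraph 10)? no; or the site is within a groundwater protection zone? yes. So the operation is a Primary Process.
Under paragraph 8: the operation releases no emissions to air? yes; and Primary Process (paragraph 12)? yes. So the operation is a Regulated Installation.
Under paragraph 7: the operation releases emissions to air? no; or the discharge is to controlled waters? no; or the operation is carried on at a single site? no. So the operation is not a Reportable Activity.
Under paragraph 1: the operator holds a certified management system? yes; and the operator is a public body? no. So the operation is not a Tier I Facility.
Under paragraph 9: no baseline site report has been submitted? yes; the operator is not a public body? yes; the site is not within a groundwater protection zone? no — 2 of 3 hold (need ≥2) → satisfied.
Under paragraph 5: Reportable Activity (paragraph 7)? no; Tier I Facility (paragraph 1)? no; not a Tier III Process (paragraph 9)? no — 0 of 3 hold (need ≥2) → not satisfied.
Under paragraph 2: the discharge is not to controlled waters? yes; or the operator is not a public body? yes. So the operation is a Tier IV Operation.
Under paragraph 11: Class-C Undertaking (paragraph 5)? no; and Tier IV Operation (paragraph 2)? yes; and best available techniques are applied? yes. So the operation is not a Provisional Installation.
Under paragraph 6: Regulated Installation (paragraph 8)? yes; the operator is a public body? no; Provisional Installation (paragraph 11)? no — 1 of 3 hold (need ≥2) → not satisfied.

No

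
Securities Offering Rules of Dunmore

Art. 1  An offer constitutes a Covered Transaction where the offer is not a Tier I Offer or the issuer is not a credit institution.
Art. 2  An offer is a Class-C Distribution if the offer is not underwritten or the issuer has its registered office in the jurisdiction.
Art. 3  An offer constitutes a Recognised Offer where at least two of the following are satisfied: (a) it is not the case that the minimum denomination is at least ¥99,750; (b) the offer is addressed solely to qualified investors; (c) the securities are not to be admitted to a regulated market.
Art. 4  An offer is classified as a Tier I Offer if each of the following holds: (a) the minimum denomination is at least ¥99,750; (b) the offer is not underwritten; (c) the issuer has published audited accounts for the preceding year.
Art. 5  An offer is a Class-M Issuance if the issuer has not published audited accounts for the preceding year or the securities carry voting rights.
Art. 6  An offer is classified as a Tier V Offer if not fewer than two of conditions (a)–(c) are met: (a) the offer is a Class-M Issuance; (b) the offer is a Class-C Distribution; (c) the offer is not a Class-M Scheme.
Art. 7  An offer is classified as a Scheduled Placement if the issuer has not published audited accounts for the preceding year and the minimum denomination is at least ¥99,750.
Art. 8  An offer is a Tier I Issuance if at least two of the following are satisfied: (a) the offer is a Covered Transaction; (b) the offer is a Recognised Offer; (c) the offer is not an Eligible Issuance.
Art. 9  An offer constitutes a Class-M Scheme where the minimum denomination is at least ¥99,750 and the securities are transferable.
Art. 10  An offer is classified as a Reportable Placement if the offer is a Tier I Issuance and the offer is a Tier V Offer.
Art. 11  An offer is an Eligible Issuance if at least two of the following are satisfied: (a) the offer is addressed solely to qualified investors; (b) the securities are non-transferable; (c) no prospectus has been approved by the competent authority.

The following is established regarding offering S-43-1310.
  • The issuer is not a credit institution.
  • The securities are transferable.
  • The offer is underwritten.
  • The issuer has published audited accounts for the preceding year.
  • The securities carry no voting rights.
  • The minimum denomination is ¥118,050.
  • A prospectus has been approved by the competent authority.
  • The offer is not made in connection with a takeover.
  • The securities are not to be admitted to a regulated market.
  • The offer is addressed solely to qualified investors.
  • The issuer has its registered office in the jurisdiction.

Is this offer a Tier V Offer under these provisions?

No

article 5 — Class-M Issuance: [the issuer has not published audited accounts for the preceding year? no] OR [the securities carry voting rights? no] → not satisfied.
article 2 — Class-C Distribution: [the offer is not underwritten? no] OR [the issuer has its registered office in the jurisdiction? yes] → satisfied.
article 9 — Class-M Scheme: [minimum denomination: ¥118,050 ≥ ¥99,750? yes] AND [the securities are transferable? yes] → satisfied.
article 6 — Tier V Offer: Class-M Issuance (article 5)? no; Class-C Distribution (article 2)? yes; not a Class-M Scheme (article 9)? no — 1 of 3 hold (need ≥2) → not satisfied.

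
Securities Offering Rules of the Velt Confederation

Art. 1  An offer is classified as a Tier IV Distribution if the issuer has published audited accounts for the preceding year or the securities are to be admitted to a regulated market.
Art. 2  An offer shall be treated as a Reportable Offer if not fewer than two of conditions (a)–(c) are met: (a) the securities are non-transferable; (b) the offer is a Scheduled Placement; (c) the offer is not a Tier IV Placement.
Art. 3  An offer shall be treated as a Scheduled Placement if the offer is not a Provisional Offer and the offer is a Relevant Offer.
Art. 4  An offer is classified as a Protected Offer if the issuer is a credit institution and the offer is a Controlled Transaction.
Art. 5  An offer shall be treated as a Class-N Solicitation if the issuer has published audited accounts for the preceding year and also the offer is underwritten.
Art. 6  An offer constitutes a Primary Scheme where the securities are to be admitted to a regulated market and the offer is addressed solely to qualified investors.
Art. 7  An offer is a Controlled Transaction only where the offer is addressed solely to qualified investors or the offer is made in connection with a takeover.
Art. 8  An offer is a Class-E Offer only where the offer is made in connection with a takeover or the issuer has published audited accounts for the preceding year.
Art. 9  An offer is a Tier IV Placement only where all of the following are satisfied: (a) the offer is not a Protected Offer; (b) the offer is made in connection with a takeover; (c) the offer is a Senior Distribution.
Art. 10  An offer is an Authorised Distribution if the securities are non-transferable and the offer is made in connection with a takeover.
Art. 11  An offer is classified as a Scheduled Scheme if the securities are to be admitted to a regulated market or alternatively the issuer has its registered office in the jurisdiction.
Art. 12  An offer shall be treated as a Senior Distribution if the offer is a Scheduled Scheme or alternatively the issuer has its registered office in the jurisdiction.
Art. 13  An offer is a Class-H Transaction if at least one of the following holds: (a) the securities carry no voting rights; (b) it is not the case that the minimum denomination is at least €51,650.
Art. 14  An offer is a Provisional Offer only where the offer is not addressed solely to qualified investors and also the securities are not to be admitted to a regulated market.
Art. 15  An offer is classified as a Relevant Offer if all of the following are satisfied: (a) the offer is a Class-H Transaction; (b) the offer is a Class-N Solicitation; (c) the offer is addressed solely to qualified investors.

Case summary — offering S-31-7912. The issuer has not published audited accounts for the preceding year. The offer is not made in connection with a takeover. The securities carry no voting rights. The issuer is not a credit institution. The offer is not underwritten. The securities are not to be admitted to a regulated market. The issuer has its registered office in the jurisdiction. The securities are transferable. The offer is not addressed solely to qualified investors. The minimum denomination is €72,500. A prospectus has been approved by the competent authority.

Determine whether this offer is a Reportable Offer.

article 14 — Provisional Offer: [the offer is not addressed solely to qualified investors? yes] AND [the securities are not to be admitted to a regulated market? yes] → satisfied.
article 13 — Class-H Transaction: [the securities carry no voting rights? yes] OR [minimum denomination: €72,500 ≥ €51,650? yes, so negated condition no] → satisfied.
article 5 — Class-N Solicitation: [the issuer has published audited accounts for the preceding year? no] AND [the offer is underwritten? no] → not satisfied.
article 15 — Relevant Offer: [Class-H Transaction (article 13)? yes] AND [Class-N Solicitation (article 5)? no] AND [the offer is addressed solely to qualified investors? no] → not satisfied.
article 3 — Scheduled Placement: [not a Provisional Offer (article 14)? no] AND [Relevant Offer (article 15)? no] → not satisfied.
article 7 — Controlled Transaction: [the offer is addressed solely to qualified investors? no] OR [the offer is made in connection with a takeover? no] → not satisfied.
article 4 — Protected Offer: [the issuer is a credit institution? no] AND [Controlled Transaction (article 7)? no] → not satisfied.
article 11 — Scheduled Scheme: [the securities are to be admitted to a regulated market? no] OR [the issuer has its registered office in the jurisdiction? yes] → satisfied.
article 12 — Senior Distribution: [Scheduled Scheme (article 11)? yes] OR [the issuer has its registered office in the jurisdiction? yes] → satisfied.
article 9 — Tier IV Placement: [not a Protected Offer (article 4)? yes] AND [the offer is made in connection with a takeover? no] AND [Senior Distribution (article 12)? yes] → not satisfied.
article 2 — Reportable Offer: the securities are non-transferable? no; Scheduled Placement (article 3)? no; not a Tier IV Placement (article 9)? yes — 1 of 3 hold (need ≥2) → not satisfied.

No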